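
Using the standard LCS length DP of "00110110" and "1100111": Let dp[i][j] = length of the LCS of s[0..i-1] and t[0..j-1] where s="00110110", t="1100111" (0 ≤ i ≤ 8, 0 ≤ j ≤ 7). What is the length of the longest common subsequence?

5

   ''  1  1  0  0  1  1  1
''  0  0  0  0  0  0  0  0
 0  0  0  0  1  1  1  1  1
 0  0  0  0  1  2  2  2  2
 1  0  1  1  1  2  3  3  3
 1  0  1  2  2  2  3  4  4
 0  0  1  2  3  3  3  4  4
 1  0  1  2  3  3  4  4  5
 1  0  1  2  3  3  4  5  5
 0  0  1  2  3  4  4  5  5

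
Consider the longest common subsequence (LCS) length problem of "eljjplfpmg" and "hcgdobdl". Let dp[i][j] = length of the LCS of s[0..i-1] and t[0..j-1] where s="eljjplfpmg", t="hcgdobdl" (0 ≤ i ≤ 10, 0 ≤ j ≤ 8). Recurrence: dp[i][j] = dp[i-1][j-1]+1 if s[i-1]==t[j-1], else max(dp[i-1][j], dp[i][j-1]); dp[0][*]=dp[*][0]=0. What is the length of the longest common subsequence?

   ''  h  c  g  d  o  b  d  l
''  0  0  0  0  0  0  0  0  0
 e  0  0  0  0  0  0  0  0  0
 l  0  0  0  0  0  0  0  0  1
 j  0  0  0  0  0  0  0  0  1
 j  0  0  0  0  0  0  0  0  1
 p  0  0  0  0  0  0  0  0  1
 l  0  0  0  0  0  0  0  0  1
 f  0  0  0  0  0  0  0  0  1
 p  0  0  0  0  0  0  0  0  1
 m  0  0  0  0  0  0  0  0  1
 g  0  0  0  1  1  1  1  1  1

1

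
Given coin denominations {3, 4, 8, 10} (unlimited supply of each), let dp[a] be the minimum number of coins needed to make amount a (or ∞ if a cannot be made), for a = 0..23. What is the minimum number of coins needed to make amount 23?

3

 a  0  1  2  3  4  5  6  7  8  9 10 11 12 13 14 15 16 17 18 19 20 21 22 23
dp  0  -  -  1  1  -  2  2  1  3  1  2  2  2  2  3  2  3  2  3  2  3  3  3
(- denotes ∞ / unreachable)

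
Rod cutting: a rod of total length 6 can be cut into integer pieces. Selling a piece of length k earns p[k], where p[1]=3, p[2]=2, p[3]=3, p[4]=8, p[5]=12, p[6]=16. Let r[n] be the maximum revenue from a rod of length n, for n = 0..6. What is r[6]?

   n    0    1    2    3    4    5    6
r[n]    0    3    6    9   12   15   18

18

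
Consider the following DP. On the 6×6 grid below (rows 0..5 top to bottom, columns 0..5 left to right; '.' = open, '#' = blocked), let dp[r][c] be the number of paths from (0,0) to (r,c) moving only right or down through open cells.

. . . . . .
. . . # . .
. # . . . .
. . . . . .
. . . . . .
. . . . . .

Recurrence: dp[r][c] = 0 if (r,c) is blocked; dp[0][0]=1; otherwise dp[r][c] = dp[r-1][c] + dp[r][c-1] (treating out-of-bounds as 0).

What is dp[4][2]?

6

r\c   0   1   2   3   4   5
  0   1   1   1   1   1   1
  1   1   2   3   0   1   2
  2   1   0   3   3   4   6
  3   1   1   4   7  11  17
  4   1   2   6  13  24  41
  5   1   3   9  22  46  87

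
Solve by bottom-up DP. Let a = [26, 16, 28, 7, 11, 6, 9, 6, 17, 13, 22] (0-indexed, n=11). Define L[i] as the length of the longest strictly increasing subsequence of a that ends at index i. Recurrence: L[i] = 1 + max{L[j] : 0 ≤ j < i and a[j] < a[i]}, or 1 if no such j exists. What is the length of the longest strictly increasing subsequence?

   i    0    1    2    3    4    5    6    7    8    9   10
a[i]   26   16   28    7   11    6    9    6   17   13   22
L[i]    1    1    2    1    2    1    2    1    3    3    4

4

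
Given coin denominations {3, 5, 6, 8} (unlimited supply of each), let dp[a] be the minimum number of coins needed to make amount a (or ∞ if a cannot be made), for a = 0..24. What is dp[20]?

 a  0  1  2  3  4  5  6  7  8  9 10 11 12 13 14 15 16 17 18 19 20 21 22 23 24
dp  0  -  -  1  -  1  1  -  1  2  2  2  2  2  2  3  2  3  3  3  3  3  3  4  3
(- denotes ∞ / unreachable)

3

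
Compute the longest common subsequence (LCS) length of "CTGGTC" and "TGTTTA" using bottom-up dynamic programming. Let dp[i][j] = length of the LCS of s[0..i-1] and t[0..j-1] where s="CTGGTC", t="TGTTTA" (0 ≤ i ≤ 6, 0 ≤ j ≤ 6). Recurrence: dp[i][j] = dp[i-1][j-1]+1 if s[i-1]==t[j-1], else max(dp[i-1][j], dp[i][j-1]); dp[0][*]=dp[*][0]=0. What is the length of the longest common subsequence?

3

   ''  T  G  T  T  T  A
''  0  0  0  0  0  0  0
 C  0  0  0  0  0  0  0
 T  0  1  1  1  1  1  1
 G  0  1  2  2  2  2  2
 G  0  1  2  2  2  2  2
 T  0  1  2  3  3  3  3
 C  0  1  2  3  3  3  3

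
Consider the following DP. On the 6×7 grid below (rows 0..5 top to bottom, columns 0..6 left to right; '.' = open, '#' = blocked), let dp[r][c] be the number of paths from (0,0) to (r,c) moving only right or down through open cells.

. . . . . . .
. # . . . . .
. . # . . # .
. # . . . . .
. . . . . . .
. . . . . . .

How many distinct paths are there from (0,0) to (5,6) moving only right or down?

r\c   0   1   2   3   4   5   6
  0   1   1   1   1   1   1   1
  1   1   0   1   2   3   4   5
  2   1   1   0   2   5   0   5
  3   1   0   0   2   7   7  12
  4   1   1   1   3  10  17  29
  5   1   2   3   6  16  33  62

62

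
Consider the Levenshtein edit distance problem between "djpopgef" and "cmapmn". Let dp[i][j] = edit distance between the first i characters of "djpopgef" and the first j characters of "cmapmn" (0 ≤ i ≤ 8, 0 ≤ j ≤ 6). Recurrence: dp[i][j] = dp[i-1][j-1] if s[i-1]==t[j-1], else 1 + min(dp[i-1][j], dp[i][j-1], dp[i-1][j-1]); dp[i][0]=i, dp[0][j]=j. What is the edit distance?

   ''  c  m  a  p  m  n
''  0  1  2  3  4  5  6
 d  1  1  2  3  4  5  6
 j  2  2  2  3  4  5  6
 p  3  3  3  3  3  4  5
 o  4  4  4  4  4  4  5
 p  5  5  5  5  4  5  5
 g  6  6  6  6  5  5  6
 e  7  7  7  7  6  6  6
 f  8  8  8  8  7  7  7

7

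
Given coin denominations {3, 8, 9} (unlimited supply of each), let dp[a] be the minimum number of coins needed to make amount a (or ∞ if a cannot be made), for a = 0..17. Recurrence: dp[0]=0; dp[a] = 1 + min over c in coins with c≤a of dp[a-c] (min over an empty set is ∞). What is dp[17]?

2

 a  0  1  2  3  4  5  6  7  8  9 10 11 12 13 14 15 16 17
dp  0  -  -  1  -  -  2  -  1  1  -  2  2  -  3  3  2  2
(- denotes ∞ / unreachable)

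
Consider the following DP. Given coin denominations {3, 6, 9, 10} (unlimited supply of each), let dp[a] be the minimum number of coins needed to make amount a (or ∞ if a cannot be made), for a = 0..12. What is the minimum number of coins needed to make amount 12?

2

 a  0  1  2  3  4  5  6  7  8  9 10 11 12
dp  0  -  -  1  -  -  1  -  -  1  1  -  2
(- denotes ∞ / unreachable)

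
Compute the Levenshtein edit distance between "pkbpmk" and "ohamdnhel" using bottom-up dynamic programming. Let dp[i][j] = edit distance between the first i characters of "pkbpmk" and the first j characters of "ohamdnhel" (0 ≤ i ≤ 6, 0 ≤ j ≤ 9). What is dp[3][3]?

   ''  o  h  a  m  d  n  h  e  l
''  0  1  2  3  4  5  6  7  8  9
 p  1  1  2  3  4  5  6  7  8  9
 k  2  2  2  3  4  5  6  7  8  9
 b  3  3  3  3  4  5  6  7  8  9
 p  4  4  4  4  4  5  6  7  8  9
 m  5  5  5  5  4  5  6  7  8  9
 k  6  6  6  6  5  5  6  7  8  9

3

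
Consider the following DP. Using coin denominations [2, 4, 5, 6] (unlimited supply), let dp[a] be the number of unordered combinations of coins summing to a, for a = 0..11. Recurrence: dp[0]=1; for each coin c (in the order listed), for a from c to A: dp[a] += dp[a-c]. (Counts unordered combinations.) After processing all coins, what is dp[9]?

2

after  coin     0     1     2     3     4     5     6     7     8     9    10    11
          2     1     0     1     0     1     0     1     0     1     0     1     0
          4     1     0     1     0     2     0     2     0     3     0     3     0
          5     1     0     1     0     2     1     2     1     3     2     4     2
          6     1     0     1     0     2     1     3     1     4     2     6     3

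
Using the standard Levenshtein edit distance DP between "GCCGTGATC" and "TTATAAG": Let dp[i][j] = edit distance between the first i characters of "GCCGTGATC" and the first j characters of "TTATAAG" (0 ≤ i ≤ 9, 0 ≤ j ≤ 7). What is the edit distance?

   ''  T  T  A  T  A  A  G
''  0  1  2  3  4  5  6  7
 G  1  1  2  3  4  5  6  6
 C  2  2  2  3  4  5  6  7
 C  3  3  3  3  4  5  6  7
 G  4  4  4  4  4  5  6  6
 T  5  4  4  5  4  5  6  7
 G  6  5  5  5  5  5  6  6
 A  7  6  6  5  6  5  5  6
 T  8  7  6  6  5  6  6  6
 C  9  8  7  7  6  6  7  7

7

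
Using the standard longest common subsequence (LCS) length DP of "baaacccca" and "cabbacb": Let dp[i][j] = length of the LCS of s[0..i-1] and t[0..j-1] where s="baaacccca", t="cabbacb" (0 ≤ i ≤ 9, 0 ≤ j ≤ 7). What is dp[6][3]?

1

   ''  c  a  b  b  a  c  b
''  0  0  0  0  0  0  0  0
 b  0  0  0  1  1  1  1  1
 a  0  0  1  1  1  2  2  2
 a  0  0  1  1  1  2  2  2
 a  0  0  1  1  1  2  2  2
 c  0  1  1  1  1  2  3  3
 c  0  1  1  1  1  2  3  3
 c  0  1  1  1  1  2  3  3
 c  0  1  1  1  1  2  3  3
 a  0  1  2  2  2  2  3  3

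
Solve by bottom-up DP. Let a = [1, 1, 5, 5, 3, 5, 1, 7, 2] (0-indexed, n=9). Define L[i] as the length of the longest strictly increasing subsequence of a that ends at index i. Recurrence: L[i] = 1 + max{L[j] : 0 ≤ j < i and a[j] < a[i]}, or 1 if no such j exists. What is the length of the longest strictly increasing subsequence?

4

   i    0    1    2    3    4    5    6    7    8
a[i]    1    1    5    5    3    5    1    7    2
L[i]    1    1    2    2    2    3    1    4    2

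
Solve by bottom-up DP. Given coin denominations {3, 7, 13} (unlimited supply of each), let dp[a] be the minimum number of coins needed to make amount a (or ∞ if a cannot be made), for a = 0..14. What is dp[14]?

2

 a  0  1  2  3  4  5  6  7  8  9 10 11 12 13 14
dp  0  -  -  1  -  -  2  1  -  3  2  -  4  1  2
(- denotes ∞ / unreachable)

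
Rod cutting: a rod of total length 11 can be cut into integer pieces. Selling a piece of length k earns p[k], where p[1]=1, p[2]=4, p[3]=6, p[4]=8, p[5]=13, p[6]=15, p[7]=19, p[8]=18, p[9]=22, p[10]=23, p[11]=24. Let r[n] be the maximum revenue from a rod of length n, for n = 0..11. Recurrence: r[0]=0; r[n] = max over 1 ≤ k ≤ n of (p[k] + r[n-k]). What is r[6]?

   n    0    1    2    3    4    5    6    7    8    9   10   11
r[n]    0    1    4    6    8   13   15   19   20   23   26   28

15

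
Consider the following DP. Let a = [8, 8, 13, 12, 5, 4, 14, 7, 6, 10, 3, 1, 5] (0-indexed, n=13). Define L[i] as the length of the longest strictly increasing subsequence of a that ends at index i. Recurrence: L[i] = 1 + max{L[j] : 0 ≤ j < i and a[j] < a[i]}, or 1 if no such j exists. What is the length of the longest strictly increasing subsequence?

3

   i    0    1    2    3    4    5    6    7    8    9   10   11   12
a[i]    8    8   13   12    5    4   14    7    6   10    3    1    5
L[i]    1    1    2    2    1    1    3    2    2    3    1    1    2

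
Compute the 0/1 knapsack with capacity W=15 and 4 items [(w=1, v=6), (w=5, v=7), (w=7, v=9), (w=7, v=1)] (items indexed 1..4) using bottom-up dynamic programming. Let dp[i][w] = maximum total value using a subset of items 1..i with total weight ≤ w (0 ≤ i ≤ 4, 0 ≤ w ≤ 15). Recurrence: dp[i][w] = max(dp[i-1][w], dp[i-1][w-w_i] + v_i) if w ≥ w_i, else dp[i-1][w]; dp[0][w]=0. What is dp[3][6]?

i\w   0   1   2   3   4   5   6   7   8   9  10  11  12  13  14  15
  0   0   0   0   0   0   0   0   0   0   0   0   0   0   0   0   0
  1   0   6   6   6   6   6   6   6   6   6   6   6   6   6   6   6
  2   0   6   6   6   6   7  13  13  13  13  13  13  13  13  13  13
  3   0   6   6   6   6   7  13  13  15  15  15  15  16  22  22  22
  4   0   6   6   6   6   7  13  13  15  15  15  15  16  22  22  22

13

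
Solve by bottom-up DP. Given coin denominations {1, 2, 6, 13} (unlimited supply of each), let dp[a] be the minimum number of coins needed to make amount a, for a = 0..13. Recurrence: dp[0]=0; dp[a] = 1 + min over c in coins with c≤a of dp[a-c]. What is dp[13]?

1

 a  0  1  2  3  4  5  6  7  8  9 10 11 12 13
dp  0  1  1  2  2  3  1  2  2  3  3  4  2  1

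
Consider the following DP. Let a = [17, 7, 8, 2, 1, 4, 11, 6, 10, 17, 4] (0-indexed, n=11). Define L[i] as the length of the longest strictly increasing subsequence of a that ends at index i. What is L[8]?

   i    0    1    2    3    4    5    6    7    8    9   10
a[i]   17    7    8    2    1    4   11    6   10   17    4
L[i]    1    1    2    1    1    2    3    3    4    5    2

4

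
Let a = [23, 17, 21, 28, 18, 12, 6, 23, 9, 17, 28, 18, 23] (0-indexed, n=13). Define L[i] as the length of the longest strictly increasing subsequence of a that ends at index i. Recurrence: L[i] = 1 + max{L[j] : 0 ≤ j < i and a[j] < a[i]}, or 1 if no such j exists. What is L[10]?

4

   i    0    1    2    3    4    5    6    7    8    9   10   11   12
a[i]   23   17   21   28   18   12    6   23    9   17   28   18   23
L[i]    1    1    2    3    2    1    1    3    2    3    4    4    5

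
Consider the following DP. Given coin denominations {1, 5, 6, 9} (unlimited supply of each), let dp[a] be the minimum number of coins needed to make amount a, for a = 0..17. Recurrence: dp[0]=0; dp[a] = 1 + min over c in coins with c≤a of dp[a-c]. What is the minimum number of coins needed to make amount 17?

 a  0  1  2  3  4  5  6  7  8  9 10 11 12 13 14 15 16 17
dp  0  1  2  3  4  1  1  2  3  1  2  2  2  3  2  2  3  3

3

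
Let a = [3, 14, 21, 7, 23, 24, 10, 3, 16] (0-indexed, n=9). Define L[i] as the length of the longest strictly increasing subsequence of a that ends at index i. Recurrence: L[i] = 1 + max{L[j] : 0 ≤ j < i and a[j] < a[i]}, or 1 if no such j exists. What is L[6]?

3

   i    0    1    2    3    4    5    6    7    8
a[i]    3   14   21    7   23   24   10    3   16
L[i]    1    2    3    2    4    5    3    1    4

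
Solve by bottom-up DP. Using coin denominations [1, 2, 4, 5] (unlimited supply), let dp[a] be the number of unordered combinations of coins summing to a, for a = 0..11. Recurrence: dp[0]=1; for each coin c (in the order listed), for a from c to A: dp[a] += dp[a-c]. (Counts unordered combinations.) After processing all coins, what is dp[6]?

7

after  coin     0     1     2     3     4     5     6     7     8     9    10    11
          1     1     1     1     1     1     1     1     1     1     1     1     1
          2     1     1     2     2     3     3     4     4     5     5     6     6
          4     1     1     2     2     4     4     6     6     9     9    12    12
          5     1     1     2     2     4     5     7     8    11    13    17    19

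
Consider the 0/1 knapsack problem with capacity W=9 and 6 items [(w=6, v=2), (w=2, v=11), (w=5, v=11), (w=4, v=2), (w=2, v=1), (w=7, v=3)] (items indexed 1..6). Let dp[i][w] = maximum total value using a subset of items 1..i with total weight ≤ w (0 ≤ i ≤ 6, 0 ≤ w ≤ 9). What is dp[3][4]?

i\w   0   1   2   3   4   5   6   7   8   9
  0   0   0   0   0   0   0   0   0   0   0
  1   0   0   0   0   0   0   2   2   2   2
  2   0   0  11  11  11  11  11  11  13  13
  3   0   0  11  11  11  11  11  22  22  22
  4   0   0  11  11  11  11  13  22  22  22
  5   0   0  11  11  12  12  13  22  22  23
  6   0   0  11  11  12  12  13  22  22  23

11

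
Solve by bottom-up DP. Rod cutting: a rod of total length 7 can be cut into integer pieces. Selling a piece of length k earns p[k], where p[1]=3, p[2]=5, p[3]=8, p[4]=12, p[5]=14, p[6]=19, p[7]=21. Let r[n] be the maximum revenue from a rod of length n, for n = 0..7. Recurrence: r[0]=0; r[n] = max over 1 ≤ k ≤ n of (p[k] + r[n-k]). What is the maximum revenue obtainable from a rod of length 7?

22

   n    0    1    2    3    4    5    6    7
r[n]    0    3    6    9   12   15   19   22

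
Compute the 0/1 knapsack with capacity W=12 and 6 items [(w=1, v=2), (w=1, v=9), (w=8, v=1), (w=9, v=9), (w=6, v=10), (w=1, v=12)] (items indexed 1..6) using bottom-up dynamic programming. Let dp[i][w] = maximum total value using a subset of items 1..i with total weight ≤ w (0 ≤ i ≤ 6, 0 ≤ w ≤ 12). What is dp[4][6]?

11

i\w   0   1   2   3   4   5   6   7   8   9  10  11  12
  0   0   0   0   0   0   0   0   0   0   0   0   0   0
  1   0   2   2   2   2   2   2   2   2   2   2   2   2
  2   0   9  11  11  11  11  11  11  11  11  11  11  11
  3   0   9  11  11  11  11  11  11  11  11  12  12  12
  4   0   9  11  11  11  11  11  11  11  11  18  20  20
  5   0   9  11  11  11  11  11  19  21  21  21  21  21
  6   0  12  21  23  23  23  23  23  31  33  33  33  33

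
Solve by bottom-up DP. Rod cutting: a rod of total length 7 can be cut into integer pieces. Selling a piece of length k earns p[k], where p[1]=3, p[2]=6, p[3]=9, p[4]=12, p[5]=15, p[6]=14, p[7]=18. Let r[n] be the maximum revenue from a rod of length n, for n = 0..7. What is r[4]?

   n    0    1    2    3    4    5    6    7
r[n]    0    3    6    9   12   15   18   21

12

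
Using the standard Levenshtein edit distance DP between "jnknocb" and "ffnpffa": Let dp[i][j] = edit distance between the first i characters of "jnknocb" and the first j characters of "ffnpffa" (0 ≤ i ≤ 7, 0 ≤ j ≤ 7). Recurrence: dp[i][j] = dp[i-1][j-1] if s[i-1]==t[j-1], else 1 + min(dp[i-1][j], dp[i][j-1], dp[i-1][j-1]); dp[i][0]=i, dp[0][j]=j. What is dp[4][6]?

   ''  f  f  n  p  f  f  a
''  0  1  2  3  4  5  6  7
 j  1  1  2  3  4  5  6  7
 n  2  2  2  2  3  4  5  6
 k  3  3  3  3  3  4  5  6
 n  4  4  4  3  4  4  5  6
 o  5  5  5  4  4  5  5  6
 c  6  6  6  5  5  5  6  6
 b  7  7  7  6  6  6  6  7

5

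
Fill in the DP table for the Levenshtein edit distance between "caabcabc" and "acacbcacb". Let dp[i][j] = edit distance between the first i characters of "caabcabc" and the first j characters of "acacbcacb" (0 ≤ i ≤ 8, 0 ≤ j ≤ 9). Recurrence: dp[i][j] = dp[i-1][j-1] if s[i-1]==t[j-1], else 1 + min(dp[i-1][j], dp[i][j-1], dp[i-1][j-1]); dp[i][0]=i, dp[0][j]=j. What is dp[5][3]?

4

   ''  a  c  a  c  b  c  a  c  b
''  0  1  2  3  4  5  6  7  8  9
 c  1  1  1  2  3  4  5  6  7  8
 a  2  1  2  1  2  3  4  5  6  7
 a  3  2  2  2  2  3  4  4  5  6
 b  4  3  3  3  3  2  3  4  5  5
 c  5  4  3  4  3  3  2  3  4  5
 a  6  5  4  3  4  4  3  2  3  4
 b  7  6  5  4  4  4  4  3  3  3
 c  8  7  6  5  4  5  4  4  3  4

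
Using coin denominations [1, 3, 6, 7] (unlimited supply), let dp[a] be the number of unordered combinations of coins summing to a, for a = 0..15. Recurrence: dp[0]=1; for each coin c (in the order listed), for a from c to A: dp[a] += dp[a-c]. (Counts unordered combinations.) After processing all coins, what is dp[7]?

after  coin     0     1     2     3     4     5     6     7     8     9    10    11    12    13    14    15
          1     1     1     1     1     1     1     1     1     1     1     1     1     1     1     1     1
          3     1     1     1     2     2     2     3     3     3     4     4     4     5     5     5     6
          6     1     1     1     2     2     2     4     4     4     6     6     6     9     9     9    12
          7     1     1     1     2     2     2     4     5     5     7     8     8    11    13    14    17

5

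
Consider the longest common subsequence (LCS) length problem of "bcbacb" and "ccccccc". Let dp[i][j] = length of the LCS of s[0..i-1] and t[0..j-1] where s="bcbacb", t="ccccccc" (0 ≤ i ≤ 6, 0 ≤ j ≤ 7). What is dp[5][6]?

2

   ''  c  c  c  c  c  c  c
''  0  0  0  0  0  0  0  0
 b  0  0  0  0  0  0  0  0
 c  0  1  1  1  1  1  1  1
 b  0  1  1  1  1  1  1  1
 a  0  1  1  1  1  1  1  1
 c  0  1  2  2  2  2  2  2
 b  0  1  2  2  2  2  2  2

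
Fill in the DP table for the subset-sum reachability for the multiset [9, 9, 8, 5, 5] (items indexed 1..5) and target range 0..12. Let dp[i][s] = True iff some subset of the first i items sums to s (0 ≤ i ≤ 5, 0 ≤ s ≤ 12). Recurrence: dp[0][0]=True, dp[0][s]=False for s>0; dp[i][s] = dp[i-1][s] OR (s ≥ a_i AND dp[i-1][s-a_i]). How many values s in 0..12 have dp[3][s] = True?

3

i\s   0   1   2   3   4   5   6   7   8   9  10  11  12
  0   T   F   F   F   F   F   F   F   F   F   F   F   F
  1   T   F   F   F   F   F   F   F   F   T   F   F   F
  2   T   F   F   F   F   F   F   F   F   T   F   F   F
  3   T   F   F   F   F   F   F   F   T   T   F   F   F
  4   T   F   F   F   F   T   F   F   T   T   F   F   F
  5   T   F   F   F   F   T   F   F   T   T   T   F   F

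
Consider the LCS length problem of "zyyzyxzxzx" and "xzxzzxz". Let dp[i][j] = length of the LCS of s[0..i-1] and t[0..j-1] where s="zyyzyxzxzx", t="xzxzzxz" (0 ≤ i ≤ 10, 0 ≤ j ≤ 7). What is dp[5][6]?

   ''  x  z  x  z  z  x  z
''  0  0  0  0  0  0  0  0
 z  0  0  1  1  1  1  1  1
 y  0  0  1  1  1  1  1  1
 y  0  0  1  1  1  1  1  1
 z  0  0  1  1  2  2  2  2
 y  0  0  1  1  2  2  2  2
 x  0  1  1  2  2  2  3  3
 z  0  1  2  2  3  3  3  4
 x  0  1  2  3  3  3  4  4
 z  0  1  2  3  4  4  4  5
 x  0  1  2  3  4  4  5  5

2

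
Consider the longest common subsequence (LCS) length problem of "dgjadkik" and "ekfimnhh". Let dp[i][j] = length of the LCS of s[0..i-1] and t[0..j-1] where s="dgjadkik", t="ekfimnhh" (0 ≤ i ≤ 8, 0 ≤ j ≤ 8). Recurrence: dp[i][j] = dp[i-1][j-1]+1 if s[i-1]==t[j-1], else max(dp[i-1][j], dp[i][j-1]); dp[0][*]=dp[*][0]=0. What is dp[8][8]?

   ''  e  k  f  i  m  n  h  h
''  0  0  0  0  0  0  0  0  0
 d  0  0  0  0  0  0  0  0  0
 g  0  0  0  0  0  0  0  0  0
 j  0  0  0  0  0  0  0  0  0
 a  0  0  0  0  0  0  0  0  0
 d  0  0  0  0  0  0  0  0  0
 k  0  0  1  1  1  1  1  1  1
 i  0  0  1  1  2  2  2  2  2
 k  0  0  1  1  2  2  2  2  2

2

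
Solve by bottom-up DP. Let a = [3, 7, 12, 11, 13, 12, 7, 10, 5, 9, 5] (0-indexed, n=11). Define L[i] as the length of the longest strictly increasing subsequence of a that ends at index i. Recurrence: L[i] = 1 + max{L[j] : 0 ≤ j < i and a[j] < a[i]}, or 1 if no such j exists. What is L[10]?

   i    0    1    2    3    4    5    6    7    8    9   10
a[i]    3    7   12   11   13   12    7   10    5    9    5
L[i]    1    2    3    3    4    4    2    3    2    3    2

2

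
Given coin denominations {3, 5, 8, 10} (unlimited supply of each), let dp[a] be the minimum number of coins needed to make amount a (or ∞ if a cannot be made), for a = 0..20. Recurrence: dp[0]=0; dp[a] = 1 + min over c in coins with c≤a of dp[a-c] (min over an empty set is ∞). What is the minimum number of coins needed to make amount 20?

 a  0  1  2  3  4  5  6  7  8  9 10 11 12 13 14 15 16 17 18 19 20
dp  0  -  -  1  -  1  2  -  1  3  1  2  4  2  3  2  2  4  2  3  2
(- denotes ∞ / unreachable)

2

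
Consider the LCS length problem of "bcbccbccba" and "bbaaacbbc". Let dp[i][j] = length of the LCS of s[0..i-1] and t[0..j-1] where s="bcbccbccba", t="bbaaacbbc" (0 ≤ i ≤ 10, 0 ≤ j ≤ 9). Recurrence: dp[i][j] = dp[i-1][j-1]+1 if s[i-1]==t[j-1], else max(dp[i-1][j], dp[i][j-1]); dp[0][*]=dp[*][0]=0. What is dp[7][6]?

3

   ''  b  b  a  a  a  c  b  b  c
''  0  0  0  0  0  0  0  0  0  0
 b  0  1  1  1  1  1  1  1  1  1
 c  0  1  1  1  1  1  2  2  2  2
 b  0  1  2  2  2  2  2  3  3  3
 c  0  1  2  2  2  2  3  3  3  4
 c  0  1  2  2  2  2  3  3  3  4
 b  0  1  2  2  2  2  3  4  4  4
 c  0  1  2  2  2  2  3  4  4  5
 c  0  1  2  2  2  2  3  4  4  5
 b  0  1  2  2  2  2  3  4  5  5
 a  0  1  2  3  3  3  3  4  5  5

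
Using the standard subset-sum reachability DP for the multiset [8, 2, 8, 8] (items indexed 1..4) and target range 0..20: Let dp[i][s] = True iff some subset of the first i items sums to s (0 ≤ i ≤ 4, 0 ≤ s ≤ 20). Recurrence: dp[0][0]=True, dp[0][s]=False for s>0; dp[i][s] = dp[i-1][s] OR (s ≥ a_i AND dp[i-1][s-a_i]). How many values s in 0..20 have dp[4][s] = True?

6

i\s   0   1   2   3   4   5   6   7   8   9  10  11  12  13  14  15  16  17  18  19  20
  0   T   F   F   F   F   F   F   F   F   F   F   F   F   F   F   F   F   F   F   F   F
  1   T   F   F   F   F   F   F   F   T   F   F   F   F   F   F   F   F   F   F   F   F
  2   T   F   T   F   F   F   F   F   T   F   T   F   F   F   F   F   F   F   F   F   F
  3   T   F   T   F   F   F   F   F   T   F   T   F   F   F   F   F   T   F   T   F   F
  4   T   F   T   F   F   F   F   F   T   F   T   F   F   F   F   F   T   F   T   F   F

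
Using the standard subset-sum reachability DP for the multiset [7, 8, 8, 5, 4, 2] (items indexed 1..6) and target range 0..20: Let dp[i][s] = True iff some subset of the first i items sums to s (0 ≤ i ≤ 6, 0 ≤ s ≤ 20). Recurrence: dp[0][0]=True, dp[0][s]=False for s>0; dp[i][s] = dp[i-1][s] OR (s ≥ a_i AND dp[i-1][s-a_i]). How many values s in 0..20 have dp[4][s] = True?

9

i\s   0   1   2   3   4   5   6   7   8   9  10  11  12  13  14  15  16  17  18  19  20
  0   T   F   F   F   F   F   F   F   F   F   F   F   F   F   F   F   F   F   F   F   F
  1   T   F   F   F   F   F   F   T   F   F   F   F   F   F   F   F   F   F   F   F   F
  2   T   F   F   F   F   F   F   T   T   F   F   F   F   F   F   T   F   F   F   F   F
  3   T   F   F   F   F   F   F   T   T   F   F   F   F   F   F   T   T   F   F   F   F
  4   T   F   F   F   F   T   F   T   T   F   F   F   T   T   F   T   T   F   F   F   T
  5   T   F   F   F   T   T   F   T   T   T   F   T   T   T   F   T   T   T   F   T   T
  6   T   F   T   F   T   T   T   T   T   T   T   T   T   T   T   T   T   T   T   T   T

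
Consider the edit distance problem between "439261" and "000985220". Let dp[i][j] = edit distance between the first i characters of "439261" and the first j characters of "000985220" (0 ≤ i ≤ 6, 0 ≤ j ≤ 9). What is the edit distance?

   ''  0  0  0  9  8  5  2  2  0
''  0  1  2  3  4  5  6  7  8  9
 4  1  1  2  3  4  5  6  7  8  9
 3  2  2  2  3  4  5  6  7  8  9
 9  3  3  3  3  3  4  5  6  7  8
 2  4  4  4  4  4  4  5  5  6  7
 6  5  5  5  5  5  5  5  6  6  7
 1  6  6  6  6  6  6  6  6  7  7

7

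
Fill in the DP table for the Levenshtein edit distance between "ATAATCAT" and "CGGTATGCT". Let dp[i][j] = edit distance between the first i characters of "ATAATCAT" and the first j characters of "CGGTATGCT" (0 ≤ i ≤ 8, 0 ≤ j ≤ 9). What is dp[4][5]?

   ''  C  G  G  T  A  T  G  C  T
''  0  1  2  3  4  5  6  7  8  9
 A  1  1  2  3  4  4  5  6  7  8
 T  2  2  2  3  3  4  4  5  6  7
 A  3  3  3  3  4  3  4  5  6  7
 A  4  4  4  4  4  4  4  5  6  7
 T  5  5  5  5  4  5  4  5  6  6
 C  6  5  6  6  5  5  5  5  5  6
 A  7  6  6  7  6  5  6  6  6  6
 T  8  7  7  7  7  6  5  6  7  6

4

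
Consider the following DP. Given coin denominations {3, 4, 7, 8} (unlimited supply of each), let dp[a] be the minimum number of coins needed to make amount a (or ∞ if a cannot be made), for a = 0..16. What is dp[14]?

2

 a  0  1  2  3  4  5  6  7  8  9 10 11 12 13 14 15 16
dp  0  -  -  1  1  -  2  1  1  3  2  2  2  3  2  2  2
(- denotes ∞ / unreachable)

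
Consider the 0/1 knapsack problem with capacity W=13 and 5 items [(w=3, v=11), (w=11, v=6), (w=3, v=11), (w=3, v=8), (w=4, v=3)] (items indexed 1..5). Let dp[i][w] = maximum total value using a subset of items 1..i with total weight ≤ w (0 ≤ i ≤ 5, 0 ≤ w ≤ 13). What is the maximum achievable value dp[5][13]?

33

i\w   0   1   2   3   4   5   6   7   8   9  10  11  12  13
  0   0   0   0   0   0   0   0   0   0   0   0   0   0   0
  1   0   0   0  11  11  11  11  11  11  11  11  11  11  11
  2   0   0   0  11  11  11  11  11  11  11  11  11  11  11
  3   0   0   0  11  11  11  22  22  22  22  22  22  22  22
  4   0   0   0  11  11  11  22  22  22  30  30  30  30  30
  5   0   0   0  11  11  11  22  22  22  30  30  30  30  33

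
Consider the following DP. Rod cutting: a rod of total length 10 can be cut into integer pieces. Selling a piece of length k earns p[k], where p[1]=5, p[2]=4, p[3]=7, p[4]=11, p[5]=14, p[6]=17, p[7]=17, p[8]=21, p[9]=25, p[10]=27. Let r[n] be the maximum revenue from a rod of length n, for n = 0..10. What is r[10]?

50

   n    0    1    2    3    4    5    6    7    8    9   10
r[n]    0    5   10   15   20   25   30   35   40   45   50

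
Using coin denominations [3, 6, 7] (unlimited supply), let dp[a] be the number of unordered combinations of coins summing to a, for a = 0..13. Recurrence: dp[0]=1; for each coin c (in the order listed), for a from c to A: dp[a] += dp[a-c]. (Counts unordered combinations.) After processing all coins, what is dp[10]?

after  coin     0     1     2     3     4     5     6     7     8     9    10    11    12    13
          3     1     0     0     1     0     0     1     0     0     1     0     0     1     0
          6     1     0     0     1     0     0     2     0     0     2     0     0     3     0
          7     1     0     0     1     0     0     2     1     0     2     1     0     3     2

1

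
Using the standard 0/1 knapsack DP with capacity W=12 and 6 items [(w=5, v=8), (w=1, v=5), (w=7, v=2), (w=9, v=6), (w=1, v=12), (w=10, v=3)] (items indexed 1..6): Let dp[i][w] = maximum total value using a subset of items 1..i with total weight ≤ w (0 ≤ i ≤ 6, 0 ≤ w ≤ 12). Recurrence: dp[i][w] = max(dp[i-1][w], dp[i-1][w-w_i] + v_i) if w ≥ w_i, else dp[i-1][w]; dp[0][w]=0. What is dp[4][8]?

13

i\w   0   1   2   3   4   5   6   7   8   9  10  11  12
  0   0   0   0   0   0   0   0   0   0   0   0   0   0
  1   0   0   0   0   0   8   8   8   8   8   8   8   8
  2   0   5   5   5   5   8  13  13  13  13  13  13  13
  3   0   5   5   5   5   8  13  13  13  13  13  13  13
  4   0   5   5   5   5   8  13  13  13  13  13  13  13
  5   0  12  17  17  17  17  20  25  25  25  25  25  25
  6   0  12  17  17  17  17  20  25  25  25  25  25  25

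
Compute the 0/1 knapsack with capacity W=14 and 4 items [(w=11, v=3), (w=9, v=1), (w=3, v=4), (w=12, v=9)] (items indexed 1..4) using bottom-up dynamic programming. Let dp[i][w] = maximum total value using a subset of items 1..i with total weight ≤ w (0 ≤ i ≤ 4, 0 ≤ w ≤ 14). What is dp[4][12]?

i\w   0   1   2   3   4   5   6   7   8   9  10  11  12  13  14
  0   0   0   0   0   0   0   0   0   0   0   0   0   0   0   0
  1   0   0   0   0   0   0   0   0   0   0   0   3   3   3   3
  2   0   0   0   0   0   0   0   0   0   1   1   3   3   3   3
  3   0   0   0   4   4   4   4   4   4   4   4   4   5   5   7
  4   0   0   0   4   4   4   4   4   4   4   4   4   9   9   9

9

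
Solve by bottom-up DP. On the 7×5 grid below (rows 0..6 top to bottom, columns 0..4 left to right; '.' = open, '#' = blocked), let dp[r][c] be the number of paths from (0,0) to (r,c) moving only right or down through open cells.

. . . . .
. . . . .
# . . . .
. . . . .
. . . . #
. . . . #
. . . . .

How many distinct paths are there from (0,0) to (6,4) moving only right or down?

49

r\c   0   1   2   3   4
  0   1   1   1   1   1
  1   1   2   3   4   5
  2   0   2   5   9  14
  3   0   2   7  16  30
  4   0   2   9  25   0
  5   0   2  11  36   0
  6   0   2  13  49  49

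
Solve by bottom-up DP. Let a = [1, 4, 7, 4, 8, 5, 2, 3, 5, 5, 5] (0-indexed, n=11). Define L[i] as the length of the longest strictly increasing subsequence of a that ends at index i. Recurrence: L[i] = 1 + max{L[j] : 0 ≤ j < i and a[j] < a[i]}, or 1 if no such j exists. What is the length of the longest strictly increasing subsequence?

   i    0    1    2    3    4    5    6    7    8    9   10
a[i]    1    4    7    4    8    5    2    3    5    5    5
L[i]    1    2    3    2    4    3    2    3    4    4    4

4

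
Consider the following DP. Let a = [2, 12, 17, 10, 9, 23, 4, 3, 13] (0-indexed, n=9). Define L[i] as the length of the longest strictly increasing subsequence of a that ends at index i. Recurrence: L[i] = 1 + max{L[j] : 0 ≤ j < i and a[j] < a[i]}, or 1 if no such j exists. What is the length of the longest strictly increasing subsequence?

4

   i    0    1    2    3    4    5    6    7    8
a[i]    2   12   17   10    9   23    4    3   13
L[i]    1    2    3    2    2    4    2    2    3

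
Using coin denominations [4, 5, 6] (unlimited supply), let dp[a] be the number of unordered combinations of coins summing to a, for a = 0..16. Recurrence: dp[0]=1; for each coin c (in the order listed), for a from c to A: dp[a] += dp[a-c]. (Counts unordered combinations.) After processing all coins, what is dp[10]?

after  coin     0     1     2     3     4     5     6     7     8     9    10    11    12    13    14    15    16
          4     1     0     0     0     1     0     0     0     1     0     0     0     1     0     0     0     1
          5     1     0     0     0     1     1     0     0     1     1     1     0     1     1     1     1     1
          6     1     0     0     0     1     1     1     0     1     1     2     1     2     1     2     2     3

2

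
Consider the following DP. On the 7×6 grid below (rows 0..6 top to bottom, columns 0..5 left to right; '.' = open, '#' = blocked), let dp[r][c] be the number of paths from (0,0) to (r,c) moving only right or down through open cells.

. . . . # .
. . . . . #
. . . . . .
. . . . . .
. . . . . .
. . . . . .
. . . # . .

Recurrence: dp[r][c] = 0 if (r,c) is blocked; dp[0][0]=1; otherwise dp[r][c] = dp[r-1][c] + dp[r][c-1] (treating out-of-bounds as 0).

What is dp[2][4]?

r\c   0   1   2   3   4   5
  0   1   1   1   1   0   0
  1   1   2   3   4   4   0
  2   1   3   6  10  14  14
  3   1   4  10  20  34  48
  4   1   5  15  35  69 117
  5   1   6  21  56 125 242
  6   1   7  28   0 125 367

14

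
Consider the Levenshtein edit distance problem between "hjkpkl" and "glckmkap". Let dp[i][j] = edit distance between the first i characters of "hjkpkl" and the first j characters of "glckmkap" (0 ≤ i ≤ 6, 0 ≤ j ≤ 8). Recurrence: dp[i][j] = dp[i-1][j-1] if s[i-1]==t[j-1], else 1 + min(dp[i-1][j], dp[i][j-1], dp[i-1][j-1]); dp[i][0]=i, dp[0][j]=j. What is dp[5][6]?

4

   ''  g  l  c  k  m  k  a  p
''  0  1  2  3  4  5  6  7  8
 h  1  1  2  3  4  5  6  7  8
 j  2  2  2  3  4  5  6  7  8
 k  3  3  3  3  3  4  5  6  7
 p  4  4  4  4  4  4  5  6  6
 k  5  5  5  5  4  5  4  5  6
 l  6  6  5  6  5  5  5  5  6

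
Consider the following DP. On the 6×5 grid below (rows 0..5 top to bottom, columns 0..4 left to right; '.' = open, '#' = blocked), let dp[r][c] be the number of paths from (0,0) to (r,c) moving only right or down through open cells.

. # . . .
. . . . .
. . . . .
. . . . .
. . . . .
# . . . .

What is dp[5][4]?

r\c   0   1   2   3   4
  0   1   0   0   0   0
  1   1   1   1   1   1
  2   1   2   3   4   5
  3   1   3   6  10  15
  4   1   4  10  20  35
  5   0   4  14  34  69

69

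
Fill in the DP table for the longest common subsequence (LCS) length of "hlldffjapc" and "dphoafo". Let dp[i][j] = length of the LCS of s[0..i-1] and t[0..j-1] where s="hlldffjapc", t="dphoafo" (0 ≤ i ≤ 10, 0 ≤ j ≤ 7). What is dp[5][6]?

2

   ''  d  p  h  o  a  f  o
''  0  0  0  0  0  0  0  0
 h  0  0  0  1  1  1  1  1
 l  0  0  0  1  1  1  1  1
 l  0  0  0  1  1  1  1  1
 d  0  1  1  1  1  1  1  1
 f  0  1  1  1  1  1  2  2
 f  0  1  1  1  1  1  2  2
 j  0  1  1  1  1  1  2  2
 a  0  1  1  1  1  2  2  2
 p  0  1  2  2  2  2  2  2
 c  0  1  2  2  2  2  2  2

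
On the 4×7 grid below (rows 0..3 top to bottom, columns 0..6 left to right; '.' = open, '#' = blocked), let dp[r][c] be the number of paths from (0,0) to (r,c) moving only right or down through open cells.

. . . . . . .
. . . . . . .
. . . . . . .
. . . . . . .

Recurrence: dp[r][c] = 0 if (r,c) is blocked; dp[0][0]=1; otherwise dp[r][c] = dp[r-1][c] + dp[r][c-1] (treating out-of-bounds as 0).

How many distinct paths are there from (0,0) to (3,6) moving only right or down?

84

r\c   0   1   2   3   4   5   6
  0   1   1   1   1   1   1   1
  1   1   2   3   4   5   6   7
  2   1   3   6  10  15  21  28
  3   1   4  10  20  35  56  84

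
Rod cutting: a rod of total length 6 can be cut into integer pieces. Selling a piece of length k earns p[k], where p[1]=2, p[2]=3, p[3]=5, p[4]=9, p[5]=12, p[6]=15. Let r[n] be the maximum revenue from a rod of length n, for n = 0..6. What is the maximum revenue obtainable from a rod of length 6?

   n    0    1    2    3    4    5    6
r[n]    0    2    4    6    9   12   15

15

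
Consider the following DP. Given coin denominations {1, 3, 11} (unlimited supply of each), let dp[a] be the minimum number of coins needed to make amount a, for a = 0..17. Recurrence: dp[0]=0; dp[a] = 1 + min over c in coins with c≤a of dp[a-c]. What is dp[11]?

 a  0  1  2  3  4  5  6  7  8  9 10 11 12 13 14 15 16 17
dp  0  1  2  1  2  3  2  3  4  3  4  1  2  3  2  3  4  3

1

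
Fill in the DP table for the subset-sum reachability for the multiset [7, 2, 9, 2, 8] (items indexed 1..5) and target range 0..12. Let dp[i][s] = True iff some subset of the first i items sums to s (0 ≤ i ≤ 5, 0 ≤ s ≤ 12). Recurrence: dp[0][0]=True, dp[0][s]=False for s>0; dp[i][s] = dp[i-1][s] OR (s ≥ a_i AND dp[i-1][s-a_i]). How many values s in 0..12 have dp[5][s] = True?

i\s   0   1   2   3   4   5   6   7   8   9  10  11  12
  0   T   F   F   F   F   F   F   F   F   F   F   F   F
  1   T   F   F   F   F   F   F   T   F   F   F   F   F
  2   T   F   T   F   F   F   F   T   F   T   F   F   F
  3   T   F   T   F   F   F   F   T   F   T   F   T   F
  4   T   F   T   F   T   F   F   T   F   T   F   T   F
  5   T   F   T   F   T   F   F   T   T   T   T   T   T

9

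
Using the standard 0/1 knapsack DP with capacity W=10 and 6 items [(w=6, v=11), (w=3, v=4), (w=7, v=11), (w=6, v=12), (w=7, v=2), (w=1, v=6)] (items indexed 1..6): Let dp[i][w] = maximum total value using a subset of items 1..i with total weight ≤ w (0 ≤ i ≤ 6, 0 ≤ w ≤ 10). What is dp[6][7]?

i\w   0   1   2   3   4   5   6   7   8   9  10
  0   0   0   0   0   0   0   0   0   0   0   0
  1   0   0   0   0   0   0  11  11  11  11  11
  2   0   0   0   4   4   4  11  11  11  15  15
  3   0   0   0   4   4   4  11  11  11  15  15
  4   0   0   0   4   4   4  12  12  12  16  16
  5   0   0   0   4   4   4  12  12  12  16  16
  6   0   6   6   6  10  10  12  18  18  18  22

18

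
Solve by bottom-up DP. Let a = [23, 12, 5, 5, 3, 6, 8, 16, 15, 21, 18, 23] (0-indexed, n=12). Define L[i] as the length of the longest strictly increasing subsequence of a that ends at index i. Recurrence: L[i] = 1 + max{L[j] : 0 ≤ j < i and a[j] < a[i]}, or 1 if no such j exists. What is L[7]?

   i    0    1    2    3    4    5    6    7    8    9   10   11
a[i]   23   12    5    5    3    6    8   16   15   21   18   23
L[i]    1    1    1    1    1    2    3    4    4    5    5    6

4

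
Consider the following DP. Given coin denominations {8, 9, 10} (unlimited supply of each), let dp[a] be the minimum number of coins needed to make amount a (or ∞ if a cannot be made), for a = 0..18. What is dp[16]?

2

 a  0  1  2  3  4  5  6  7  8  9 10 11 12 13 14 15 16 17 18
dp  0  -  -  -  -  -  -  -  1  1  1  -  -  -  -  -  2  2  2
(- denotes ∞ / unreachable)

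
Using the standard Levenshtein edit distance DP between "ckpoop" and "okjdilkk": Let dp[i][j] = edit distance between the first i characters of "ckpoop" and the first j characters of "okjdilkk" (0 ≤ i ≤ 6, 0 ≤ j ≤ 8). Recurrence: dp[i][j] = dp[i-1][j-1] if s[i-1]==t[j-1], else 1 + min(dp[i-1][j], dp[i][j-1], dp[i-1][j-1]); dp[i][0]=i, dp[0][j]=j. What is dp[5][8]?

7

   ''  o  k  j  d  i  l  k  k
''  0  1  2  3  4  5  6  7  8
 c  1  1  2  3  4  5  6  7  8
 k  2  2  1  2  3  4  5  6  7
 p  3  3  2  2  3  4  5  6  7
 o  4  3  3  3  3  4  5  6  7
 o  5  4  4  4  4  4  5  6  7
 p  6  5  5  5  5  5  5  6  7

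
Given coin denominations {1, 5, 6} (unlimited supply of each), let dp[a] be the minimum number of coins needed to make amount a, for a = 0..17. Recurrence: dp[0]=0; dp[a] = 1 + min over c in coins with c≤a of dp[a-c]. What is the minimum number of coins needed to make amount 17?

3

 a  0  1  2  3  4  5  6  7  8  9 10 11 12 13 14 15 16 17
dp  0  1  2  3  4  1  1  2  3  4  2  2  2  3  4  3  3  3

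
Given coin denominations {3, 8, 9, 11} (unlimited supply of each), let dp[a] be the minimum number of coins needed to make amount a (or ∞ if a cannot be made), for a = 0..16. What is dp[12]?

2

 a  0  1  2  3  4  5  6  7  8  9 10 11 12 13 14 15 16
dp  0  -  -  1  -  -  2  -  1  1  -  1  2  -  2  3  2
(- denotes ∞ / unreachable)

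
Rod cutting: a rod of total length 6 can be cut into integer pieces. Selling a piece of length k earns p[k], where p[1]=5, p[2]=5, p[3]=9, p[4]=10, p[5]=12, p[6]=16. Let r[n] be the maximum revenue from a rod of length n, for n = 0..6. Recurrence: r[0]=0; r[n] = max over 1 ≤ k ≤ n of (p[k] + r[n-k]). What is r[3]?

   n    0    1    2    3    4    5    6
r[n]    0    5   10   15   20   25   30

15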